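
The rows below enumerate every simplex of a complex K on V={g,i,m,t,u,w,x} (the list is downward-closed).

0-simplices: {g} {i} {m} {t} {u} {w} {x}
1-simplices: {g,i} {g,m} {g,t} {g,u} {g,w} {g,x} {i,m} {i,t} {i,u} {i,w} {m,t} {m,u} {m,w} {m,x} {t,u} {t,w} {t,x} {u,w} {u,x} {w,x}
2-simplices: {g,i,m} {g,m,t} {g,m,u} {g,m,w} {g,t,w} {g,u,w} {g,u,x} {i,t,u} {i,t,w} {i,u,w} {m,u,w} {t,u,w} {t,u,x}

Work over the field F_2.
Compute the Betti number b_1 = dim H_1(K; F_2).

b_1=3

n_0=7 n_1=20 n_2=13  [Z2]
∂1: piv[gi,gm,gt,gu,gw,gx] rk=6  ker:im,it,iu,iw,mt,mu,mw,mx,tu,tw,tx,uw,ux,wx
∂2: piv[gim,gmt,gmu,gmw,gtw,guw,gux,itu,itw,iuw,tux] rk=11  ker:muw,tuw
b_1=(20−6)−11=3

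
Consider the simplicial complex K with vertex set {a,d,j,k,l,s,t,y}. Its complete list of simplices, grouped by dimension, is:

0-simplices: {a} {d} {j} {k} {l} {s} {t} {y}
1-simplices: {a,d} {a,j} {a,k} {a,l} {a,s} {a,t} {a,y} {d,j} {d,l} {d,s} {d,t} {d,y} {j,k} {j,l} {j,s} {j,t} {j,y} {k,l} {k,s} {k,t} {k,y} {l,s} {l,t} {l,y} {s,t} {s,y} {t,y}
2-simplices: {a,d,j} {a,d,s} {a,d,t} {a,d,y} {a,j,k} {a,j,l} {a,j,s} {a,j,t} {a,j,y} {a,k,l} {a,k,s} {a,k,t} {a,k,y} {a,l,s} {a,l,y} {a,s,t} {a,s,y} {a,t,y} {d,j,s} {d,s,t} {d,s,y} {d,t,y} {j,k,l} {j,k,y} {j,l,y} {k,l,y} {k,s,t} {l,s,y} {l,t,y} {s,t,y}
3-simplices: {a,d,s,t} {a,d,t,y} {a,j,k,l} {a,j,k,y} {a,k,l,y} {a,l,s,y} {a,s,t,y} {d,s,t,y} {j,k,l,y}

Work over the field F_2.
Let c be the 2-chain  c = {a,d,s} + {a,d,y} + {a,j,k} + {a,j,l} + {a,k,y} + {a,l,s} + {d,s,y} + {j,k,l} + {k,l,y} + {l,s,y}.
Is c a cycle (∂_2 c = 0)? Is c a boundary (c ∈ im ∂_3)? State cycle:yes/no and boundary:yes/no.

cycle:yes boundary:yes

n_0=8 n_1=27 n_2=30 n_3=9  [Z2]
∂1: piv[ad,aj,ak,al,as,at,ay] rk=7  ker:dj,dl,ds,dt,dy,jk,jl,js,jt,jy,kl,ks,kt,ky,ls,lt,ly,st,sy,ty
∂2: piv[adj,ads,adt,ady,ajk,ajl,ajs,ajt,ajy,akl,aks,akt,aky,als,aly,ast,asy,aty,lty] rk=19  ker:djs,dst,dsy,dty,jkl,jky,jly,kly,kst,lsy,sty
∂3: piv[adst,adty,ajkl,ajky,akly,alsy,asty,dsty,jkly] rk=9
∂2c = 0
c vs im∂3: reduces to 0 ⇒ boundary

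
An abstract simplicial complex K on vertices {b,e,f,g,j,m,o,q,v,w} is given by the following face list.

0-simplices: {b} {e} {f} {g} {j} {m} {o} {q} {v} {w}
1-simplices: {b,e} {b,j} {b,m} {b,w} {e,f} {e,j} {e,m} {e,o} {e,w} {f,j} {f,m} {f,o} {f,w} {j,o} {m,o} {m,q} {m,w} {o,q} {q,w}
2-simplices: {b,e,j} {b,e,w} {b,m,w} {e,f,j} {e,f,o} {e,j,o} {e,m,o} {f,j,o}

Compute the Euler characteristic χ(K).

χ(K)=-1

n_0=10 n_1=19 n_2=8
χ=+10−19+8=-1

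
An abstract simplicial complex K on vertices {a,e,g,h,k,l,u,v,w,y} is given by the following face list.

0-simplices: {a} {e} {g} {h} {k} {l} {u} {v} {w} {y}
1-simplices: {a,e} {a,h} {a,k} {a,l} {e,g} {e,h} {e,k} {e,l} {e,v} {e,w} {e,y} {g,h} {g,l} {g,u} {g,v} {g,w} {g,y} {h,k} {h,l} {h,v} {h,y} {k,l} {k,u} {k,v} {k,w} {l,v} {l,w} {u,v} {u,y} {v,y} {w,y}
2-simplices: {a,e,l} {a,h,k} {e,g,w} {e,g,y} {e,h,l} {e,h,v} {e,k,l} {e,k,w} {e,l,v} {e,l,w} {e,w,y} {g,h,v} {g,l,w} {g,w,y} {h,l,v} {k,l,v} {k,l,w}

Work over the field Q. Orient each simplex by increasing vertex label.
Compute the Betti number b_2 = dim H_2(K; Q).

n_0=10 n_1=31 n_2=17  [Q]
∂1: piv[ae,ah,ak,al,eg,ev,ew,ey,gu] rk=9  ker:eh,ek,el,gh,gl,gv,gw,gy,hk,hl,hv,hy,kl,ku,kv,kw,lv,lw,uv,uy,vy,wy
∂2: piv[ael,ahk,egw,egy,ehl,ehv,ekl,ekw,elv,elw,ewy,ghv,glw,klv] rk=14  ker:gwy,hlv,klw
b_2=(17−14)−0=3

b_2=3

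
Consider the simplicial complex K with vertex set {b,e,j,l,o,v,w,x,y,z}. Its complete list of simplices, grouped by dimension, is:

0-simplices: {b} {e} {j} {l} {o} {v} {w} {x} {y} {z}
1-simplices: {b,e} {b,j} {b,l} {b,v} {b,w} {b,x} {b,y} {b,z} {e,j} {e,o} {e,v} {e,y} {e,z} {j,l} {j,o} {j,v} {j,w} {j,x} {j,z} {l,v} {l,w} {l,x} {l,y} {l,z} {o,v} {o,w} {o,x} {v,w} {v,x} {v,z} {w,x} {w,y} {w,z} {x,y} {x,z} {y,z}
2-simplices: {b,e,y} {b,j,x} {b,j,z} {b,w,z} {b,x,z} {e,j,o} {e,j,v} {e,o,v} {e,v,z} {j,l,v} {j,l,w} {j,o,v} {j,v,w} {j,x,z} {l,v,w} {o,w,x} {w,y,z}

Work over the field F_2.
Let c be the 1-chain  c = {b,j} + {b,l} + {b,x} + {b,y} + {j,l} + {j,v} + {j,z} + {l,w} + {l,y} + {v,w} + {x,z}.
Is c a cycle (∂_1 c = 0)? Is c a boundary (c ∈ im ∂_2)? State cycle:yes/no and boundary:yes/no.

n_0=10 n_1=36 n_2=17  [Z2]
∂1: piv[be,bj,bl,bv,bw,bx,by,bz,eo] rk=9  ker:ej,ev,ey,ez,jl,jo,jv,jw,jx,jz,lv,lw,lx,ly,lz,ov,ow,ox,vw,vx,vz,wx,wy,wz,xy,xz,yz
∂2: piv[bey,bjx,bjz,bwz,bxz,ejo,ejv,eov,evz,jlv,jlw,jvw,owx,wyz] rk=14  ker:jov,jxz,lvw
∂1c = 0
c vs im∂2: residual ≠ 0 ⇒ not boundary

cycle:yes boundary:no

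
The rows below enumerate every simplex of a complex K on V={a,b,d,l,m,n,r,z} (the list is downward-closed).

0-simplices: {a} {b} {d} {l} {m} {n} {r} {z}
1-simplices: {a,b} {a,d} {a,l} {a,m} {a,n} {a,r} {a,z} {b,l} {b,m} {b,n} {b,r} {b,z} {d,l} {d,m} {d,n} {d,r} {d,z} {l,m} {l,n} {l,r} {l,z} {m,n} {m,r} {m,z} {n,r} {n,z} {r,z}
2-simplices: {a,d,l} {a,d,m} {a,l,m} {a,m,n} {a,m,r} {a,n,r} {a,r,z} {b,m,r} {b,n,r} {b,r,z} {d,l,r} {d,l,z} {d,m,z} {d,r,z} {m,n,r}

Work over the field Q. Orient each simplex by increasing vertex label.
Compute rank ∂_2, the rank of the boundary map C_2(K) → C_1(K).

n_0=8 n_1=27 n_2=15  [Q]
∂1: piv[ab,ad,al,am,an,ar,az] rk=7  ker:bl,bm,bn,br,bz,dl,dm,dn,dr,dz,lm,ln,lr,lz,mn,mr,mz,nr,nz,rz
∂2: piv[adl,adm,alm,amn,amr,anr,arz,bmr,bnr,brz,dlr,dlz,dmz,drz] rk=14  ker:mnr
rk∂_2=14

rank∂_2=14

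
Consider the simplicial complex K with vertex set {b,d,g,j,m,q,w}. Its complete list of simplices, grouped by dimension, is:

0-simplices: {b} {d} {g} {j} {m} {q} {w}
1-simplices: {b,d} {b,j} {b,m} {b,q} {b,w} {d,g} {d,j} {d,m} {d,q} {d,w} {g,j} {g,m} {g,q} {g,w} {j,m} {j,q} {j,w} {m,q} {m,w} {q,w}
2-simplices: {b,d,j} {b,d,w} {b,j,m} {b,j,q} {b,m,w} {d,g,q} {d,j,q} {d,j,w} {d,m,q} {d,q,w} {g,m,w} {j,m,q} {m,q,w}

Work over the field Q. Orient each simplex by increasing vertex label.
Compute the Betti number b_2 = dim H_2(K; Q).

b_2=1

n_0=7 n_1=20 n_2=13  [Q]
∂1: piv[bd,bj,bm,bq,bw,dg] rk=6  ker:dj,dm,dq,dw,gj,gm,gq,gw,jm,jq,jw,mq,mw,qw
∂2: piv[bdj,bdw,bjm,bjq,bmw,dgq,djq,djw,dmq,dqw,gmw,jmq] rk=12  ker:mqw
b_2=(13−12)−0=1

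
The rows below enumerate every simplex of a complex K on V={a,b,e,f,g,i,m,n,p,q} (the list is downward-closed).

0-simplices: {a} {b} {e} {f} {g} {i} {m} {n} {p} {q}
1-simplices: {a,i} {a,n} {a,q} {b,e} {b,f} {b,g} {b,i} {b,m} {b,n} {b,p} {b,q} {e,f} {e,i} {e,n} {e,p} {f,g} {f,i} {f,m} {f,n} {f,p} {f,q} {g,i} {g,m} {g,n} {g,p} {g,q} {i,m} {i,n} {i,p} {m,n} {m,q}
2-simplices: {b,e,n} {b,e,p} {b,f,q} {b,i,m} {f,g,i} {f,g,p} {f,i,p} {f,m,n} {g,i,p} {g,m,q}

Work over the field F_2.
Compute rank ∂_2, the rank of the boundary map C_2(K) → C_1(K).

rank∂_2=9

n_0=10 n_1=31 n_2=10  [Z2]
∂1: piv[ai,an,aq,be,bf,bg,bi,bm,bp] rk=9  ker:bn,bq,ef,ei,en,ep,fg,fi,fm,fn,fp,fq,gi,gm,gn,gp,gq,im,in,ip,mn,mq
∂2: piv[ben,bep,bfq,bim,fgi,fgp,fip,fmn,gmq] rk=9  ker:gip
rk∂_2=9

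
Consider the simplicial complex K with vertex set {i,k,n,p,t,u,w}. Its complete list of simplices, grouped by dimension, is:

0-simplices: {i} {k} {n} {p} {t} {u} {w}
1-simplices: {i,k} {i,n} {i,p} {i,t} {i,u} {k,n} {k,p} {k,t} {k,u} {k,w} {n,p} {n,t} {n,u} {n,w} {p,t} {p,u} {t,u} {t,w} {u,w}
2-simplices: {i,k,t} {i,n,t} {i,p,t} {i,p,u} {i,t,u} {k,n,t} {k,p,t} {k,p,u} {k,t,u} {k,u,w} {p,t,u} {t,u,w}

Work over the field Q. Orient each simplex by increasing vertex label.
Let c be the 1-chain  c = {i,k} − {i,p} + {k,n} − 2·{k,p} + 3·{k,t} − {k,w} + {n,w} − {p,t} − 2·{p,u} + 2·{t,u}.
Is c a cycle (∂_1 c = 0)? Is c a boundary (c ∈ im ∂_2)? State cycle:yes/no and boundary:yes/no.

n_0=7 n_1=19 n_2=12  [Q]
∂1: piv[ik,in,ip,it,iu,kw] rk=6  ker:kn,kp,kt,ku,np,nt,nu,nw,pt,pu,tu,tw,uw
∂2: piv[ikt,int,ipt,ipu,itu,knt,kpt,kpu,kuw,tuw] rk=10  ker:ktu,ptu
∂1c = 0
c vs im∂2: residual ≠ 0 ⇒ not boundary

cycle:yes boundary:no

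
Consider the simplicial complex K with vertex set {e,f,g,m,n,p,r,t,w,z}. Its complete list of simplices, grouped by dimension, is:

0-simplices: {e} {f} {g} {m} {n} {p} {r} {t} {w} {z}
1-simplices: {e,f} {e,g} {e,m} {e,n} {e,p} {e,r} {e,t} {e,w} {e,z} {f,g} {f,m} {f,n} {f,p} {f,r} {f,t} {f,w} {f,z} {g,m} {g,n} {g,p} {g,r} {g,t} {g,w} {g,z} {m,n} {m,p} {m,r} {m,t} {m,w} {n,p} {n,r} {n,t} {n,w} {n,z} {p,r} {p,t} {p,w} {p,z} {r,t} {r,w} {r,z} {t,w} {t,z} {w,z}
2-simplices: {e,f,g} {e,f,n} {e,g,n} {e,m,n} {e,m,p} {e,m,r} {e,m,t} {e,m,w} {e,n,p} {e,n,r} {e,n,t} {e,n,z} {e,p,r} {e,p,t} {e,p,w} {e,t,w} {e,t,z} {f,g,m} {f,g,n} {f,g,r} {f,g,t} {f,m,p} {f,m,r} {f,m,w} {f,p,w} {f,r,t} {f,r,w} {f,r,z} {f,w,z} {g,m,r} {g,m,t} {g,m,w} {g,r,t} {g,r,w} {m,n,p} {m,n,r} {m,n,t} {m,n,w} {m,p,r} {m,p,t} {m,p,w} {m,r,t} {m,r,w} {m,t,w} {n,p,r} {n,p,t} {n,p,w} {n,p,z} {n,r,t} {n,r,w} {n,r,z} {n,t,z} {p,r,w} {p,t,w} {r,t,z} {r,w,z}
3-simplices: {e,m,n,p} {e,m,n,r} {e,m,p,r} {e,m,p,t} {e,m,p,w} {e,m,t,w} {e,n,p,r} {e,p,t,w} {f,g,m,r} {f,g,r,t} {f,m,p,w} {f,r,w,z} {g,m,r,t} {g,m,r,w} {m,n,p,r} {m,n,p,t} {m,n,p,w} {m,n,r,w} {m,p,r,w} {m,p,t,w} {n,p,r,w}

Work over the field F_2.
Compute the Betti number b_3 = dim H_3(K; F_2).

n_0=10 n_1=44 n_2=56 n_3=21  [Z2]
∂1: piv[ef,eg,em,en,ep,er,et,ew,ez] rk=9  ker:fg,fm,fn,fp,fr,ft,fw,fz,gm,gn,gp,gr,gt,gw,gz,mn,mp,mr,mt,mw,np,nr,nt,nw,nz,pr,pt,pw,pz,rt,rw,rz,tw,tz,wz
∂2: piv[efg,efn,egn,emn,emp,emr,emt,emw,enp,enr,ent,enz,epr,ept,epw,etw,etz,fgm,fgr,fgt,fmp,fmr,fmw,frt,frw,frz,fwz,gmt,gmw,mnw,npz,nrz] rk=32  ker:fgn,fpw,gmr,grt,grw,mnp,mnr,mnt,mpr,mpt,mpw,mrt,mrw,mtw,npr,npt,npw,nrt,nrw,ntz,prw,ptw,rtz,rwz
∂3: piv[emnp,emnr,empr,empt,empw,emtw,enpr,eptw,fgmr,fgrt,fmpw,frwz,gmrt,gmrw,mnpt,mnpw,mnrw,mprw] rk=18  ker:mnpr,mptw,nprw
b_3=(21−18)−0=3

b_3=3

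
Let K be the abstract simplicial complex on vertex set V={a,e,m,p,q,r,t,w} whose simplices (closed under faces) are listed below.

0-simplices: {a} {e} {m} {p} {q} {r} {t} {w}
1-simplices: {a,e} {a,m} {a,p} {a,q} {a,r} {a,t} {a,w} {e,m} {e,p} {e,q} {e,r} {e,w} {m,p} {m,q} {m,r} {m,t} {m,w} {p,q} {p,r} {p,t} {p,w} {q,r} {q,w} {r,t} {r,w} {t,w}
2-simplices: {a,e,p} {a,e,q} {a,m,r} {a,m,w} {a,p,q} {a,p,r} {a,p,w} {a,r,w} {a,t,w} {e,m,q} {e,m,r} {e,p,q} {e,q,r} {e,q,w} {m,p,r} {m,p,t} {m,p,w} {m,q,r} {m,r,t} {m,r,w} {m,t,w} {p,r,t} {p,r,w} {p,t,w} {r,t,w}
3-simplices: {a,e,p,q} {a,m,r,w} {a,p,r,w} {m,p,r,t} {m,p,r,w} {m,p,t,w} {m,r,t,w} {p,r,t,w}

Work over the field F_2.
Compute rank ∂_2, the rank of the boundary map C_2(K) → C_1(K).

n_0=8 n_1=26 n_2=25 n_3=8  [Z2]
∂1: piv[ae,am,ap,aq,ar,at,aw] rk=7  ker:em,ep,eq,er,ew,mp,mq,mr,mt,mw,pq,pr,pt,pw,qr,qw,rt,rw,tw
∂2: piv[aep,aeq,amr,amw,apq,apr,apw,arw,atw,emq,emr,eqr,eqw,mpr,mpt,mrt,mtw] rk=17  ker:epq,mpw,mqr,mrw,prt,prw,ptw,rtw
∂3: piv[aepq,amrw,aprw,mprt,mprw,mptw,mrtw] rk=7  ker:prtw
rk∂_2=17

rank∂_2=17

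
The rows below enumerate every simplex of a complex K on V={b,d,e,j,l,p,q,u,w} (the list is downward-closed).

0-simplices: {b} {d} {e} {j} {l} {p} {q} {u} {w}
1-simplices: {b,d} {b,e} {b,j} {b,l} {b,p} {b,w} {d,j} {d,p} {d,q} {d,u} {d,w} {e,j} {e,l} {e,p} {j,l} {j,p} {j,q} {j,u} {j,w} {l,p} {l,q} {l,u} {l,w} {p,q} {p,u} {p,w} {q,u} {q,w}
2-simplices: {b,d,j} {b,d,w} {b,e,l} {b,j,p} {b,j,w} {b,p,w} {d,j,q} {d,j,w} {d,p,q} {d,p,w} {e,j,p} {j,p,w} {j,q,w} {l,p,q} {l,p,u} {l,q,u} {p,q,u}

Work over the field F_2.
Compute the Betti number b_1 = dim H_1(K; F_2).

n_0=9 n_1=28 n_2=17  [Z2]
∂1: piv[bd,be,bj,bl,bp,bw,dq,du] rk=8  ker:dj,dp,dw,ej,el,ep,jl,jp,jq,ju,jw,lp,lq,lu,lw,pq,pu,pw,qu,qw
∂2: piv[bdj,bdw,bel,bjp,bjw,bpw,djq,dpq,dpw,ejp,jqw,lpq,lpu,lqu] rk=14  ker:djw,jpw,pqu
b_1=(28−8)−14=6

b_1=6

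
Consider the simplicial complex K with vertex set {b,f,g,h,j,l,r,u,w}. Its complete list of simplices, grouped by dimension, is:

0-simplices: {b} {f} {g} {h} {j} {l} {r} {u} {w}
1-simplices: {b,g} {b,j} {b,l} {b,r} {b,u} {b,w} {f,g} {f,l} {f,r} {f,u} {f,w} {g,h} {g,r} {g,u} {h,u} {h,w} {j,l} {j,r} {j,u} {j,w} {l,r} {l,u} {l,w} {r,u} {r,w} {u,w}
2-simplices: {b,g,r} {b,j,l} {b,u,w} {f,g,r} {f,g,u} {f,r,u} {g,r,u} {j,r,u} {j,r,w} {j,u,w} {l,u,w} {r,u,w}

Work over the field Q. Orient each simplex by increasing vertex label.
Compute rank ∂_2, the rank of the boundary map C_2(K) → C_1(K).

n_0=9 n_1=26 n_2=12  [Q]
∂1: piv[bg,bj,bl,br,bu,bw,fg,gh] rk=8  ker:fl,fr,fu,fw,gr,gu,hu,hw,jl,jr,ju,jw,lr,lu,lw,ru,rw,uw
∂2: piv[bgr,bjl,buw,fgr,fgu,fru,jru,jrw,juw,luw] rk=10  ker:gru,ruw
rk∂_2=10

rank∂_2=10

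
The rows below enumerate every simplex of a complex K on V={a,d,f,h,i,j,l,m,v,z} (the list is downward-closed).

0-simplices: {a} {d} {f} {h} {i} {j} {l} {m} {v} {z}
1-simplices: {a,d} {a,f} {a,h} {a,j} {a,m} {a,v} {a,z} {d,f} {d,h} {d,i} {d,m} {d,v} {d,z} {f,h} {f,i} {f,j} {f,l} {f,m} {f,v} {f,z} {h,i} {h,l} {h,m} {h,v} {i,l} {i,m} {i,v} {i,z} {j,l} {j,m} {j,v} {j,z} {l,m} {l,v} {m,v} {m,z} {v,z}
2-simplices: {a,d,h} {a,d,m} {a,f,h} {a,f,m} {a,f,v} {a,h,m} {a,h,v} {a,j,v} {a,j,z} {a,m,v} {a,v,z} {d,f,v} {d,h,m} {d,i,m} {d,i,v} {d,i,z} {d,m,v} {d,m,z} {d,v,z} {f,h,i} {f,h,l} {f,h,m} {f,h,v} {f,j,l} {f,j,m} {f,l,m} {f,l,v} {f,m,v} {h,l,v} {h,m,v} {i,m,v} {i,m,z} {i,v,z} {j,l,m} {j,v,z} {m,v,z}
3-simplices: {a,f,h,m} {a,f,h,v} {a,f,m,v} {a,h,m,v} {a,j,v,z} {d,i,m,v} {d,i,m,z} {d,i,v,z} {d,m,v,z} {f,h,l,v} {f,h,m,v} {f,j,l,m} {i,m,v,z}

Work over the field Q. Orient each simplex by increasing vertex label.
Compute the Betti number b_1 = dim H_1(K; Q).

b_1=4

n_0=10 n_1=37 n_2=36 n_3=13  [Q]
∂1: piv[ad,af,ah,aj,am,av,az,di,fl] rk=9  ker:df,dh,dm,dv,dz,fh,fi,fj,fm,fv,fz,hi,hl,hm,hv,il,im,iv,iz,jl,jm,jv,jz,lm,lv,mv,mz,vz
∂2: piv[adh,adm,afh,afm,afv,ahm,ahv,ajv,ajz,amv,avz,dfv,dim,div,diz,dmv,dmz,dvz,fhi,fhl,fjl,fjm,flm,flv] rk=24  ker:dhm,fhm,fhv,fmv,hlv,hmv,imv,imz,ivz,jlm,jvz,mvz
∂3: piv[afhm,afhv,afmv,ahmv,ajvz,dimv,dimz,divz,dmvz,fhlv,fjlm] rk=11  ker:fhmv,imvz
b_1=(37−9)−24=4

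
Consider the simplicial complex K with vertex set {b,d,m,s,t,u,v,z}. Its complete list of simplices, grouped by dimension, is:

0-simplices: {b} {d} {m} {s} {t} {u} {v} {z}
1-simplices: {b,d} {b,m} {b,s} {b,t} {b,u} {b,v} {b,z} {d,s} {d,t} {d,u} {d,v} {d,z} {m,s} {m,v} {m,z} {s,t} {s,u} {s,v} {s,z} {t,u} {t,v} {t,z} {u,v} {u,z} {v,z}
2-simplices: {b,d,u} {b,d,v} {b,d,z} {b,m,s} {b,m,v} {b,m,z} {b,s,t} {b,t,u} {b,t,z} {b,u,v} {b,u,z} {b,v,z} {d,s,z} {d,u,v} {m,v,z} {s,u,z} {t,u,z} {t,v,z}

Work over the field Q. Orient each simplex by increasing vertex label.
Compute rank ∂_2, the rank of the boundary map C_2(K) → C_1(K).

rank∂_2=15

n_0=8 n_1=25 n_2=18  [Q]
∂1: piv[bd,bm,bs,bt,bu,bv,bz] rk=7  ker:ds,dt,du,dv,dz,ms,mv,mz,st,su,sv,sz,tu,tv,tz,uv,uz,vz
∂2: piv[bdu,bdv,bdz,bms,bmv,bmz,bst,btu,btz,buv,buz,bvz,dsz,suz,tvz] rk=15  ker:duv,mvz,tuz
rk∂_2=15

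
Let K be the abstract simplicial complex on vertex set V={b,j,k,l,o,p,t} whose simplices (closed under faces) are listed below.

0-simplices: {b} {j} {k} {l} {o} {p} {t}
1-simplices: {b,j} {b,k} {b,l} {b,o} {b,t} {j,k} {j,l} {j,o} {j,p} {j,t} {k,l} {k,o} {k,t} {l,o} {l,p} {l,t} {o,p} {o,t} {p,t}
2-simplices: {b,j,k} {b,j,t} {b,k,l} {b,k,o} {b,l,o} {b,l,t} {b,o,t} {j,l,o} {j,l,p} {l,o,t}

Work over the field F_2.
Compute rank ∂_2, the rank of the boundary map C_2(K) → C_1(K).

rank∂_2=9

n_0=7 n_1=19 n_2=10  [Z2]
∂1: piv[bj,bk,bl,bo,bt,jp] rk=6  ker:jk,jl,jo,jt,kl,ko,kt,lo,lp,lt,op,ot,pt
∂2: piv[bjk,bjt,bkl,bko,blo,blt,bot,jlo,jlp] rk=9  ker:lot
rk∂_2=9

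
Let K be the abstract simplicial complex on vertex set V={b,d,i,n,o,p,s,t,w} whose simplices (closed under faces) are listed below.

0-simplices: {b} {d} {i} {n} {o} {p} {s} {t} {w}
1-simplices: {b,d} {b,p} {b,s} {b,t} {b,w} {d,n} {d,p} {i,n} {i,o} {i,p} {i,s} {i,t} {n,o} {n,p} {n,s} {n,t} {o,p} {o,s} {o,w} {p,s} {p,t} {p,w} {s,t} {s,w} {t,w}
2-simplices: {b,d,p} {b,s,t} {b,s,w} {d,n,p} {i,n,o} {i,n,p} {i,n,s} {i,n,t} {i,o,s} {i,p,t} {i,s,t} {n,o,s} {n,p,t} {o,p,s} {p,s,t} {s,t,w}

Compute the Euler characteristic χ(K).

n_0=9 n_1=25 n_2=16
χ=+9−25+16=0

χ(K)=0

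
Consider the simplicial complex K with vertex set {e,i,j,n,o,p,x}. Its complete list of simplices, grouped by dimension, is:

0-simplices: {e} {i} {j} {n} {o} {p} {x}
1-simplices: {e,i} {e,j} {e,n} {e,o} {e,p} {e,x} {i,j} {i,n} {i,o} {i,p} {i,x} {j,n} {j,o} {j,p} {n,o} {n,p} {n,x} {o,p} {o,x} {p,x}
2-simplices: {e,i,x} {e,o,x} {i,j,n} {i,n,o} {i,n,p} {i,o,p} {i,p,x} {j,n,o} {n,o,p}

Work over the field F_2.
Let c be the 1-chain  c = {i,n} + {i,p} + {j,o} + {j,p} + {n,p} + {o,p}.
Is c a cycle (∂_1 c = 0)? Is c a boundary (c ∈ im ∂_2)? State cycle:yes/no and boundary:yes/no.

cycle:yes boundary:no

n_0=7 n_1=20 n_2=9  [Z2]
∂1: piv[ei,ej,en,eo,ep,ex] rk=6  ker:ij,in,io,ip,ix,jn,jo,jp,no,np,nx,op,ox,px
∂2: piv[eix,eox,ijn,ino,inp,iop,ipx,jno] rk=8  ker:nop
∂1c = 0
c vs im∂2: residual ≠ 0 ⇒ not boundary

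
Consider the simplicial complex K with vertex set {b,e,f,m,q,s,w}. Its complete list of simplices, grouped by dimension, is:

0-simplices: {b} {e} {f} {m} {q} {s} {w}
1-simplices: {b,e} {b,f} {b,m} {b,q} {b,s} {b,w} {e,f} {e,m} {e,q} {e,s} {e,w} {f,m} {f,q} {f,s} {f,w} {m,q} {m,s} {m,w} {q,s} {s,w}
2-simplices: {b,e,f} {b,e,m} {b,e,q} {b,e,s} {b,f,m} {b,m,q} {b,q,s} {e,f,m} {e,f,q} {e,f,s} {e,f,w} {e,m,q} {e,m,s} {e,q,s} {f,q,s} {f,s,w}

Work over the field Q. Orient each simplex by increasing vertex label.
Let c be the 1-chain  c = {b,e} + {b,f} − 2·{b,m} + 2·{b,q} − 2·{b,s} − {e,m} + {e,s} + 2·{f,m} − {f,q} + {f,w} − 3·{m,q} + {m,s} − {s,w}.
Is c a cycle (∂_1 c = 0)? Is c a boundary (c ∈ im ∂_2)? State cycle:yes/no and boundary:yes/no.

cycle:no boundary:no

n_0=7 n_1=20 n_2=16  [Q]
∂1: piv[be,bf,bm,bq,bs,bw] rk=6  ker:ef,em,eq,es,ew,fm,fq,fs,fw,mq,ms,mw,qs,sw
∂2: piv[bef,bem,beq,bes,bfm,bmq,bqs,efq,efs,efw,ems,fsw] rk=12  ker:efm,emq,eqs,fqs
∂1c = {e} − {f} + {m} − 2·{q} + {s}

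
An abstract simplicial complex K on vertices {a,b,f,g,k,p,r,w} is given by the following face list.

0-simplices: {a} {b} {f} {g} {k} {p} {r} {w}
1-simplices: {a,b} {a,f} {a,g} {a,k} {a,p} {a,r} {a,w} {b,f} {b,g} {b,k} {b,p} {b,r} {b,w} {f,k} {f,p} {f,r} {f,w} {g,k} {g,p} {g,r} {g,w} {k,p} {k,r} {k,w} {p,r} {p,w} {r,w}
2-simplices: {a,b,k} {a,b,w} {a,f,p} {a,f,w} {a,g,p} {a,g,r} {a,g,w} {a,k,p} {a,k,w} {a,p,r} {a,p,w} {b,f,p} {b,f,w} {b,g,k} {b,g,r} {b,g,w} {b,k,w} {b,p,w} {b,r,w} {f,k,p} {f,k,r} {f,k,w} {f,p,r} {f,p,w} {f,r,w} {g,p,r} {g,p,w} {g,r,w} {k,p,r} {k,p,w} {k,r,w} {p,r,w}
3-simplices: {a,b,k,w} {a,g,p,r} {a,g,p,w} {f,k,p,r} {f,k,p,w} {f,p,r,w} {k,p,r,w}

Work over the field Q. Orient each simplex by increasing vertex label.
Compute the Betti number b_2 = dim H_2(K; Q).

n_0=8 n_1=27 n_2=32 n_3=7  [Q]
∂1: piv[ab,af,ag,ak,ap,ar,aw] rk=7  ker:bf,bg,bk,bp,br,bw,fk,fp,fr,fw,gk,gp,gr,gw,kp,kr,kw,pr,pw,rw
∂2: piv[abk,abw,afp,afw,agp,agr,agw,akp,akw,apr,apw,bfp,bfw,bgk,bgr,bgw,brw,fkp,fkr,fpr] rk=20  ker:bkw,bpw,fkw,fpw,frw,gpr,gpw,grw,kpr,kpw,krw,prw
∂3: piv[abkw,agpr,agpw,fkpr,fkpw,fprw,kprw] rk=7
b_2=(32−20)−7=5

b_2=5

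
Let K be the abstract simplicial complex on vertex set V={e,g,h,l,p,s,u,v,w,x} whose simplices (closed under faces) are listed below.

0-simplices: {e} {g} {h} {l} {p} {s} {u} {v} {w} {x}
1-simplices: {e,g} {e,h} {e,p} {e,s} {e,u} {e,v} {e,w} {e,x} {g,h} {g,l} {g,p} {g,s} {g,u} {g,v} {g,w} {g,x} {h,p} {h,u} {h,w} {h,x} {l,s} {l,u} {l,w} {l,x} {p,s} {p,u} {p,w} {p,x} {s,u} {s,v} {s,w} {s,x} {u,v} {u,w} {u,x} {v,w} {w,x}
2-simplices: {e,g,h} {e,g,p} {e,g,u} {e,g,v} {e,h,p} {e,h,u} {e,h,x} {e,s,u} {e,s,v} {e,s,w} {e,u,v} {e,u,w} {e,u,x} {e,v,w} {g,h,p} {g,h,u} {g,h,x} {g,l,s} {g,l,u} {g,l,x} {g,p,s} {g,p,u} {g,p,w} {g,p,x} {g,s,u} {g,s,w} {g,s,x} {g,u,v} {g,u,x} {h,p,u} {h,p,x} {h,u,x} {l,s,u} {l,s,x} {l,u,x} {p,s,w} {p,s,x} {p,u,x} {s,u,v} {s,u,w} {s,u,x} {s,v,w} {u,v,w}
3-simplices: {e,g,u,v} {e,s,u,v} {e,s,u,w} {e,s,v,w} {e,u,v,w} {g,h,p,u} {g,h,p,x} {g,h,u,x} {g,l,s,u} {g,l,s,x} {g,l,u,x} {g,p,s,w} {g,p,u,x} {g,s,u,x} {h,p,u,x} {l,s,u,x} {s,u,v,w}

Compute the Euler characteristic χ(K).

n_0=10 n_1=37 n_2=43 n_3=17
χ=+10−37+43−17=-1

χ(K)=-1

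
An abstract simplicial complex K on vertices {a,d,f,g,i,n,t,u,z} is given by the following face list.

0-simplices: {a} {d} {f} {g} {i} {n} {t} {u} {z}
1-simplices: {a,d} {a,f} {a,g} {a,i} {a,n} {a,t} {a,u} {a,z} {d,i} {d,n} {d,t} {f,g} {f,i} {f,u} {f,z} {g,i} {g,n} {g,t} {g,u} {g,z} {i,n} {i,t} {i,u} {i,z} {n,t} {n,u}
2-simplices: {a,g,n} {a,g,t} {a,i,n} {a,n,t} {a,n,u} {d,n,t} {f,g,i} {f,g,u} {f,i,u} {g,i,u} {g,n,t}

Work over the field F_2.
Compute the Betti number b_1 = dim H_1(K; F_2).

n_0=9 n_1=26 n_2=11  [Z2]
∂1: piv[ad,af,ag,ai,an,at,au,az] rk=8  ker:di,dn,dt,fg,fi,fu,fz,gi,gn,gt,gu,gz,in,it,iu,iz,nt,nu
∂2: piv[agn,agt,ain,ant,anu,dnt,fgi,fgu,fiu] rk=9  ker:giu,gnt
b_1=(26−8)−9=9

b_1=9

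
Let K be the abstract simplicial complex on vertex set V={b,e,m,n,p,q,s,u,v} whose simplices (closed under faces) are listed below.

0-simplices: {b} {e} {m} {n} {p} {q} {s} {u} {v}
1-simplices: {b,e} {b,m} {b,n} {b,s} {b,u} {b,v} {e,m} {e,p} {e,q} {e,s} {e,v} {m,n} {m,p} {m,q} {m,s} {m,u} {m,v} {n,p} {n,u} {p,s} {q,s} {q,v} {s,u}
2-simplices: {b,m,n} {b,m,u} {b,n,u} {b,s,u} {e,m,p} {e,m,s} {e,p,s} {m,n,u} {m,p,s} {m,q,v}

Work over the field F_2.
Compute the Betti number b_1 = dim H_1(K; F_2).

n_0=9 n_1=23 n_2=10  [Z2]
∂1: piv[be,bm,bn,bs,bu,bv,ep,eq] rk=8  ker:em,es,ev,mn,mp,mq,ms,mu,mv,np,nu,ps,qs,qv,su
∂2: piv[bmn,bmu,bnu,bsu,emp,ems,eps,mqv] rk=8  ker:mnu,mps
b_1=(23−8)−8=7

b_1=7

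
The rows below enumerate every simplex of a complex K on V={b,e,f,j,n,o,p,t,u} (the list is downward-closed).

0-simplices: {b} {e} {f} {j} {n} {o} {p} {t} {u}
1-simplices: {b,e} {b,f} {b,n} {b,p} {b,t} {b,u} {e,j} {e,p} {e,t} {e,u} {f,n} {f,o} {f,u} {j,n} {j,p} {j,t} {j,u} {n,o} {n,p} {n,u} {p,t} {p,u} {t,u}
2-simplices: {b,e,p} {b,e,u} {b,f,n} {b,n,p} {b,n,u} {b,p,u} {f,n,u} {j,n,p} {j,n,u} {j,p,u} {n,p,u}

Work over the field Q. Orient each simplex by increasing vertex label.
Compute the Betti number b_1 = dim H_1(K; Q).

n_0=9 n_1=23 n_2=11  [Q]
∂1: piv[be,bf,bn,bp,bt,bu,ej,fo] rk=8  ker:ep,et,eu,fn,fu,jn,jp,jt,ju,no,np,nu,pt,pu,tu
∂2: piv[bep,beu,bfn,bnp,bnu,bpu,fnu,jnp,jnu] rk=9  ker:jpu,npu
b_1=(23−8)−9=6

b_1=6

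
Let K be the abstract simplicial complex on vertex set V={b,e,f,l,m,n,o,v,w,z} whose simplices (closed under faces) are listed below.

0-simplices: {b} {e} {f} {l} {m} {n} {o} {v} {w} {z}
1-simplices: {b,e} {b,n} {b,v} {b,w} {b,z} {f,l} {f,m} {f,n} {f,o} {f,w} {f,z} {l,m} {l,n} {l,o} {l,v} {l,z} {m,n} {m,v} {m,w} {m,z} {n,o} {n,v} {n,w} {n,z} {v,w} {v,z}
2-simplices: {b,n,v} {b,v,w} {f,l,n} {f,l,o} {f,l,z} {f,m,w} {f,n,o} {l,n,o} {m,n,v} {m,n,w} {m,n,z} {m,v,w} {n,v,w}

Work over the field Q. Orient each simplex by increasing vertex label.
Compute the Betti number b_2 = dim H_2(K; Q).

b_2=2

n_0=10 n_1=26 n_2=13  [Q]
∂1: piv[be,bn,bv,bw,bz,fl,fm,fn,fo] rk=9  ker:fw,fz,lm,ln,lo,lv,lz,mn,mv,mw,mz,no,nv,nw,nz,vw,vz
∂2: piv[bnv,bvw,fln,flo,flz,fmw,fno,mnv,mnw,mnz,mvw] rk=11  ker:lno,nvw
b_2=(13−11)−0=2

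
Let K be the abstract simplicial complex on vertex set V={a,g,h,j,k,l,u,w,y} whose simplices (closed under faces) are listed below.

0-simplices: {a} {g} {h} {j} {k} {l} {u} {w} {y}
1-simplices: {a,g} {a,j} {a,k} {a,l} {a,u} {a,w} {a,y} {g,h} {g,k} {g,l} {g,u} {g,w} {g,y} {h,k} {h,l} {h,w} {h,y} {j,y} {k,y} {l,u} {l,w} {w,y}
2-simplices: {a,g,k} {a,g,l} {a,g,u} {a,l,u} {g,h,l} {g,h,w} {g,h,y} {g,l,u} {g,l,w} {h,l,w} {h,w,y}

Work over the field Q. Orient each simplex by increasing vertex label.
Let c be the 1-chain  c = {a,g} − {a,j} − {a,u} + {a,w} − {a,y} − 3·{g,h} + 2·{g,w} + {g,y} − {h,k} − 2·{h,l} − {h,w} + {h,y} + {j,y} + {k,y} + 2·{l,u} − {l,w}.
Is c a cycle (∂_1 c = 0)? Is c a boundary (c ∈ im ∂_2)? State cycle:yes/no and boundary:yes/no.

n_0=9 n_1=22 n_2=11  [Q]
∂1: piv[ag,aj,ak,al,au,aw,ay,gh] rk=8  ker:gk,gl,gu,gw,gy,hk,hl,hw,hy,jy,ky,lu,lw,wy
∂2: piv[agk,agl,agu,alu,ghl,ghw,ghy,glw,hwy] rk=9  ker:glu,hlw
∂1c = {a} + {g} − 2·{j} − 2·{k} − 3·{l} + {u} + {w} + 3·{y}

cycle:no boundary:no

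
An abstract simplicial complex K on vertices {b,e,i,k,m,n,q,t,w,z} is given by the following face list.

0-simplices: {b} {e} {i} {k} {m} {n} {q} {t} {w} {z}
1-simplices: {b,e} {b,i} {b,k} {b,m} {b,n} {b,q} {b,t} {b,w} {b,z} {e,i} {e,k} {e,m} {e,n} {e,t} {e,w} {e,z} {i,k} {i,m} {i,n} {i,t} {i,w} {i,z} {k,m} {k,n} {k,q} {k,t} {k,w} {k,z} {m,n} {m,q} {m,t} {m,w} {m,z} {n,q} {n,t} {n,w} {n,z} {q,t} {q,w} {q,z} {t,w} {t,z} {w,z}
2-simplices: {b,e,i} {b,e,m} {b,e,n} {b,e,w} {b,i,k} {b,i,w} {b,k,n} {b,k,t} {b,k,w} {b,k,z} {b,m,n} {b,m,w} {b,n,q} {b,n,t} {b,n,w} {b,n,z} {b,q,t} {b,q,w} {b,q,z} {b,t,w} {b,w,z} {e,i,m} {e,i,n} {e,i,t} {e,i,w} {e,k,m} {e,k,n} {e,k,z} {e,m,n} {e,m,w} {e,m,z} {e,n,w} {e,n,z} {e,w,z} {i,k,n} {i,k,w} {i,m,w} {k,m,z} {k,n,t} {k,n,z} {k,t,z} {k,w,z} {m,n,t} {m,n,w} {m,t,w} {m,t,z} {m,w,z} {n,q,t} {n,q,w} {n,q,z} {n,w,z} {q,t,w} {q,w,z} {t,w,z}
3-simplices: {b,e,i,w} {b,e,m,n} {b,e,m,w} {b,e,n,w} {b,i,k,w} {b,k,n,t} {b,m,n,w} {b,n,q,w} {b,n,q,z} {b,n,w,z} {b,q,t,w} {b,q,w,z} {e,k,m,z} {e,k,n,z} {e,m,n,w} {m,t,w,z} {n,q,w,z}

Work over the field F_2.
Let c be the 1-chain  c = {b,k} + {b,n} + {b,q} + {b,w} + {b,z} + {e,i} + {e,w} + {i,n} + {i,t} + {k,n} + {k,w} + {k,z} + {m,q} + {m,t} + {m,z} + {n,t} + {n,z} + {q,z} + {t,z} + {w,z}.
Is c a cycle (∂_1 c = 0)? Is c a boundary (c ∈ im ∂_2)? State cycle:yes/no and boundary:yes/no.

n_0=10 n_1=43 n_2=54 n_3=17  [Z2]
∂1: piv[be,bi,bk,bm,bn,bq,bt,bw,bz] rk=9  ker:ei,ek,em,en,et,ew,ez,ik,im,in,it,iw,iz,km,kn,kq,kt,kw,kz,mn,mq,mt,mw,mz,nq,nt,nw,nz,qt,qw,qz,tw,tz,wz
∂2: piv[bei,bem,ben,bew,bik,biw,bkn,bkt,bkw,bkz,bmn,bmw,bnq,bnt,bnw,bnz,bqt,bqw,bqz,btw,bwz,eim,ein,eit,ekm,ekn,ekz,emz,ktz,mnt] rk=30  ker:eiw,emn,emw,enw,enz,ewz,ikn,ikw,imw,kmz,knt,knz,kwz,mnw,mtw,mtz,mwz,nqt,nqw,nqz,nwz,qtw,qwz,twz
∂3: piv[beiw,bemn,bemw,benw,bikw,bknt,bmnw,bnqw,bnqz,bnwz,bqtw,bqwz,ekmz,eknz,mtwz] rk=15  ker:emnw,nqwz
∂1c = {b} + {i} + {m} + {n} + {q} + {z}

cycle:no boundary:no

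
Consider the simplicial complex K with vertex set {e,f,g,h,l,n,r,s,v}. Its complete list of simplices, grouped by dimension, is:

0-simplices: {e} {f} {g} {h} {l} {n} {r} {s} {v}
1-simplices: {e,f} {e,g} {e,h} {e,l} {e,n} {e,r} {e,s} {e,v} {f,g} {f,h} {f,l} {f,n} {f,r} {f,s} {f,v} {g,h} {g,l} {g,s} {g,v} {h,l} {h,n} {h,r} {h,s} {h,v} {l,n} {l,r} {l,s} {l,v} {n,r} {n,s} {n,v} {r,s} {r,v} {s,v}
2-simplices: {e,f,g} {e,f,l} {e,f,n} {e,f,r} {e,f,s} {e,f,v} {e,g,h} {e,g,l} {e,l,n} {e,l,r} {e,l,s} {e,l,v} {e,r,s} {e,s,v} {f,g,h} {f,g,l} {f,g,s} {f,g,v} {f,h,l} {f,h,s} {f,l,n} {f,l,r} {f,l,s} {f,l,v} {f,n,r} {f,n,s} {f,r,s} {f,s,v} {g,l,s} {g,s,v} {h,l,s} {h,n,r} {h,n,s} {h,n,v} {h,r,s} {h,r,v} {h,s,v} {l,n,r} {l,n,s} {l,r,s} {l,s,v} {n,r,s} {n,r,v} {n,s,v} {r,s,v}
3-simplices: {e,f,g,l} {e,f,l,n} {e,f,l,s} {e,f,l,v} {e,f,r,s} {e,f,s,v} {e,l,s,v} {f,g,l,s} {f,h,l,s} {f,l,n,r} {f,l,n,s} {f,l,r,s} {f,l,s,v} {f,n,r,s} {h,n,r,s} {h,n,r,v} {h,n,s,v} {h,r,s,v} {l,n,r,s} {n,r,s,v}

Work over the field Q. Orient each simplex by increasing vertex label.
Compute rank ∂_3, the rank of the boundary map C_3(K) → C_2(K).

n_0=9 n_1=34 n_2=45 n_3=20  [Q]
∂1: piv[ef,eg,eh,el,en,er,es,ev] rk=8  ker:fg,fh,fl,fn,fr,fs,fv,gh,gl,gs,gv,hl,hn,hr,hs,hv,ln,lr,ls,lv,nr,ns,nv,rs,rv,sv
∂2: piv[efg,efl,efn,efr,efs,efv,egh,egl,eln,elr,els,elv,ers,esv,fgh,fgs,fgv,fhl,fhs,fnr,fns,hnr,hns,hnv,hrv,hsv] rk=26  ker:fgl,fln,flr,fls,flv,frs,fsv,gls,gsv,hls,hrs,lnr,lns,lrs,lsv,nrs,nrv,nsv,rsv
∂3: piv[efgl,efln,efls,eflv,efrs,efsv,elsv,fgls,fhls,flnr,flns,flrs,fnrs,hnrs,hnrv,hnsv,hrsv] rk=17  ker:flsv,lnrs,nrsv
rk∂_3=17

rank∂_3=17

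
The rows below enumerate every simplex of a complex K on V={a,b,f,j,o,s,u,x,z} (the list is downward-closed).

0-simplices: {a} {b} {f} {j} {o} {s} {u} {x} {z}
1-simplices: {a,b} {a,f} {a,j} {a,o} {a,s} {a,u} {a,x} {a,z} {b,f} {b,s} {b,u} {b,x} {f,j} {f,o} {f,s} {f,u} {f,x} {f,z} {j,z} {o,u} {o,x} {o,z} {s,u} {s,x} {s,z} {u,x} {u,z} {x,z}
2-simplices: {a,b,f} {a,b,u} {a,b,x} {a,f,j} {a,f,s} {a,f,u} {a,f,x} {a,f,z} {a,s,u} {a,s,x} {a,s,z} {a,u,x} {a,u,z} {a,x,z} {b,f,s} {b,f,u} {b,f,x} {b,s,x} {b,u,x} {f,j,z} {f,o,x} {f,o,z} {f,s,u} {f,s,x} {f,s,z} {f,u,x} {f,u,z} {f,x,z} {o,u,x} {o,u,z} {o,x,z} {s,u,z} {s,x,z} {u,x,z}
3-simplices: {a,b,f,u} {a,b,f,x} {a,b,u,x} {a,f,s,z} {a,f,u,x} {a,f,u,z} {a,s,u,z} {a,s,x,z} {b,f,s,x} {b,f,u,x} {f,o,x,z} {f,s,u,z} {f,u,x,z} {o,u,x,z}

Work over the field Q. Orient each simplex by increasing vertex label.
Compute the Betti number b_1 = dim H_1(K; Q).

b_1=1

n_0=9 n_1=28 n_2=34 n_3=14  [Q]
∂1: piv[ab,af,aj,ao,as,au,ax,az] rk=8  ker:bf,bs,bu,bx,fj,fo,fs,fu,fx,fz,jz,ou,ox,oz,su,sx,sz,ux,uz,xz
∂2: piv[abf,abu,abx,afj,afs,afu,afx,afz,asu,asx,asz,aux,auz,axz,bfs,fjz,fox,foz,oux] rk=19  ker:bfu,bfx,bsx,bux,fsu,fsx,fsz,fux,fuz,fxz,ouz,oxz,suz,sxz,uxz
∂3: piv[abfu,abfx,abux,afsz,afux,afuz,asuz,asxz,bfsx,foxz,fsuz,fuxz,ouxz] rk=13  ker:bfux
b_1=(28−8)−19=1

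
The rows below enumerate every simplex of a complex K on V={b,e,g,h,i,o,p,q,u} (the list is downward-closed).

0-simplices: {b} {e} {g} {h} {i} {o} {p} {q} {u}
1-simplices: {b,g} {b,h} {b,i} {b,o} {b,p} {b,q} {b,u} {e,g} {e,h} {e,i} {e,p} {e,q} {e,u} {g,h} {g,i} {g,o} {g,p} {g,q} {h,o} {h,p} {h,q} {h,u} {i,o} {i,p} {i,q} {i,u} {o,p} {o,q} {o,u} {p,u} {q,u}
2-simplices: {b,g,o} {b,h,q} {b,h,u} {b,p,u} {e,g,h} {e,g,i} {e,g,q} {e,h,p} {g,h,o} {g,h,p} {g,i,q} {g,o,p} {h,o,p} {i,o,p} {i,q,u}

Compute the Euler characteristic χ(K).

χ(K)=-7

n_0=9 n_1=31 n_2=15
χ=+9−31+15=-7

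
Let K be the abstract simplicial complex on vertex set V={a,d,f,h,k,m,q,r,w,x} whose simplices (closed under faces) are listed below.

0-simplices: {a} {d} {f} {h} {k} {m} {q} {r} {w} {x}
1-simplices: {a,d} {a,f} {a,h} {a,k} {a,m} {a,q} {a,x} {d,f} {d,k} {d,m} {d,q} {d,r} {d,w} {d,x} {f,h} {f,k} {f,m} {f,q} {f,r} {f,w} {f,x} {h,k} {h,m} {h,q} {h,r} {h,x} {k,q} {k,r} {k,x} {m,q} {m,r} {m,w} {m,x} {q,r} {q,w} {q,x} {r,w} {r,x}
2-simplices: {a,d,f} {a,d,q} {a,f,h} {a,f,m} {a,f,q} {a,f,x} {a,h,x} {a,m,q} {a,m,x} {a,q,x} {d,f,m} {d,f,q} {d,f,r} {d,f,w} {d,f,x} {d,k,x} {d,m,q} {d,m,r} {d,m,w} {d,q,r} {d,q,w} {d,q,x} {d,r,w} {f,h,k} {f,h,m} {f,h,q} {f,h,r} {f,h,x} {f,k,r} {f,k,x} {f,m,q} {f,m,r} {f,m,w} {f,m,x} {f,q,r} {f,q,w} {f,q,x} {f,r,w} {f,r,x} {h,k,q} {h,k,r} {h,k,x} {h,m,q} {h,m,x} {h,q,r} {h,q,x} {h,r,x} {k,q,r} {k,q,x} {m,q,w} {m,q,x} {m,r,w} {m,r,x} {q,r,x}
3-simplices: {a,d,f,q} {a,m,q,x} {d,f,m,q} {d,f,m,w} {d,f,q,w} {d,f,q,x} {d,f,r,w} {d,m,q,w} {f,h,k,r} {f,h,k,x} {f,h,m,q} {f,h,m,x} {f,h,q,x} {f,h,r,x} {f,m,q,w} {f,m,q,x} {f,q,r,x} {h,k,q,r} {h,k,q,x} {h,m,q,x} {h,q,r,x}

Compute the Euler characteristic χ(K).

n_0=10 n_1=38 n_2=54 n_3=21
χ=+10−38+54−21=5

χ(K)=5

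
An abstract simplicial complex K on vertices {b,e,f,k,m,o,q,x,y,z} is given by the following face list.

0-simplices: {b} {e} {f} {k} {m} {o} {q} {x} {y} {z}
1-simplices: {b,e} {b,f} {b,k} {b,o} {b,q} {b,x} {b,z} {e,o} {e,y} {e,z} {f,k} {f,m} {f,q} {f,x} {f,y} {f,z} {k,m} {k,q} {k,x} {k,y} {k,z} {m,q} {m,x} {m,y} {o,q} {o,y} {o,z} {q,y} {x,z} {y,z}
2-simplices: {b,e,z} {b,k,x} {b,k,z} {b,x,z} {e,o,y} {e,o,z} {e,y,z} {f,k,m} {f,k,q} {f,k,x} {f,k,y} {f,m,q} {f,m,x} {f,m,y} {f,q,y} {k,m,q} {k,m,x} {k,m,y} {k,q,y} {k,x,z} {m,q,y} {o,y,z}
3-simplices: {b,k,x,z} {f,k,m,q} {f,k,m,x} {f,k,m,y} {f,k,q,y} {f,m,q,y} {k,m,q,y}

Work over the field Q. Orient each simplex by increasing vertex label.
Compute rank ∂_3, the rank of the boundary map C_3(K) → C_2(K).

rank∂_3=6

n_0=10 n_1=30 n_2=22 n_3=7  [Q]
∂1: piv[be,bf,bk,bo,bq,bx,bz,ey,fm] rk=9  ker:eo,ez,fk,fq,fx,fy,fz,km,kq,kx,ky,kz,mq,mx,my,oq,oy,oz,qy,xz,yz
∂2: piv[bez,bkx,bkz,bxz,eoy,eoz,eyz,fkm,fkq,fkx,fky,fmq,fmx,fmy,fqy] rk=15  ker:kmq,kmx,kmy,kqy,kxz,mqy,oyz
∂3: piv[bkxz,fkmq,fkmx,fkmy,fkqy,fmqy] rk=6  ker:kmqy
rk∂_3=6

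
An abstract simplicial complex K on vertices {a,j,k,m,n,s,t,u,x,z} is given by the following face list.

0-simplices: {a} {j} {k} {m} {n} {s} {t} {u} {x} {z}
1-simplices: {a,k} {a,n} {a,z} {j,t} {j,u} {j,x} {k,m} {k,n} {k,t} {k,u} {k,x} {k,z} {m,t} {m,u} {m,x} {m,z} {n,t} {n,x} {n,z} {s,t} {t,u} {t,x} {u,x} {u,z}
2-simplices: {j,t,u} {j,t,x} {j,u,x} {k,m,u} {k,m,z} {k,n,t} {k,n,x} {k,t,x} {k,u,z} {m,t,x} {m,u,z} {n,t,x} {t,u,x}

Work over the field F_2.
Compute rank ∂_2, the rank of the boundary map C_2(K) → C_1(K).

rank∂_2=10

n_0=10 n_1=24 n_2=13  [Z2]
∂1: piv[ak,an,az,jt,ju,jx,km,kt,st] rk=9  ker:kn,ku,kx,kz,mt,mu,mx,mz,nt,nx,nz,tu,tx,ux,uz
∂2: piv[jtu,jtx,jux,kmu,kmz,knt,knx,ktx,kuz,mtx] rk=10  ker:muz,ntx,tux
rk∂_2=10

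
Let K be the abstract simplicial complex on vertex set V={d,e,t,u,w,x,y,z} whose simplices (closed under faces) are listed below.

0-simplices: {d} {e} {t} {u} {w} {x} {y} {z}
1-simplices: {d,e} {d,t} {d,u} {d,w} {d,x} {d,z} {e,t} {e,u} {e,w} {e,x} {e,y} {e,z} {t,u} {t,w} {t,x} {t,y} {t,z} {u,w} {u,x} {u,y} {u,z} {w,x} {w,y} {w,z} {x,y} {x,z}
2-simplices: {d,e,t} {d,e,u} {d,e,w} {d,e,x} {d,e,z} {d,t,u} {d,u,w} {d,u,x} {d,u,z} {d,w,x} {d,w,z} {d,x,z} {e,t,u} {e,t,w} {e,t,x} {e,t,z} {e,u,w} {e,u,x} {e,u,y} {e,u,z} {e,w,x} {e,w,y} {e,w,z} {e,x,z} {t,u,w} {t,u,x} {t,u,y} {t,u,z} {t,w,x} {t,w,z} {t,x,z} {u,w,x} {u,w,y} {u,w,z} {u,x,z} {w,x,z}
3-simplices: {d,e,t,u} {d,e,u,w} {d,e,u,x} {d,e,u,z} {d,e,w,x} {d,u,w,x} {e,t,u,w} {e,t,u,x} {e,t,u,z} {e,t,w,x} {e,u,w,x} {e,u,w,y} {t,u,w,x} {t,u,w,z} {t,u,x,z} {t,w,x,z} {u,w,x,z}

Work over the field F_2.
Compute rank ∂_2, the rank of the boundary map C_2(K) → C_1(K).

n_0=8 n_1=26 n_2=36 n_3=17  [Z2]
∂1: piv[de,dt,du,dw,dx,dz,ey] rk=7  ker:et,eu,ew,ex,ez,tu,tw,tx,ty,tz,uw,ux,uy,uz,wx,wy,wz,xy,xz
∂2: piv[det,deu,dew,dex,dez,dtu,duw,dux,duz,dwx,dwz,dxz,etw,etx,etz,euy,ewy,tuy] rk=18  ker:etu,euw,eux,euz,ewx,ewz,exz,tuw,tux,tuz,twx,twz,txz,uwx,uwy,uwz,uxz,wxz
∂3: piv[detu,deuw,deux,deuz,dewx,duwx,etuw,etux,etuz,etwx,euwy,tuwz,tuxz,twxz] rk=14  ker:euwx,tuwx,uwxz
rk∂_2=18

rank∂_2=18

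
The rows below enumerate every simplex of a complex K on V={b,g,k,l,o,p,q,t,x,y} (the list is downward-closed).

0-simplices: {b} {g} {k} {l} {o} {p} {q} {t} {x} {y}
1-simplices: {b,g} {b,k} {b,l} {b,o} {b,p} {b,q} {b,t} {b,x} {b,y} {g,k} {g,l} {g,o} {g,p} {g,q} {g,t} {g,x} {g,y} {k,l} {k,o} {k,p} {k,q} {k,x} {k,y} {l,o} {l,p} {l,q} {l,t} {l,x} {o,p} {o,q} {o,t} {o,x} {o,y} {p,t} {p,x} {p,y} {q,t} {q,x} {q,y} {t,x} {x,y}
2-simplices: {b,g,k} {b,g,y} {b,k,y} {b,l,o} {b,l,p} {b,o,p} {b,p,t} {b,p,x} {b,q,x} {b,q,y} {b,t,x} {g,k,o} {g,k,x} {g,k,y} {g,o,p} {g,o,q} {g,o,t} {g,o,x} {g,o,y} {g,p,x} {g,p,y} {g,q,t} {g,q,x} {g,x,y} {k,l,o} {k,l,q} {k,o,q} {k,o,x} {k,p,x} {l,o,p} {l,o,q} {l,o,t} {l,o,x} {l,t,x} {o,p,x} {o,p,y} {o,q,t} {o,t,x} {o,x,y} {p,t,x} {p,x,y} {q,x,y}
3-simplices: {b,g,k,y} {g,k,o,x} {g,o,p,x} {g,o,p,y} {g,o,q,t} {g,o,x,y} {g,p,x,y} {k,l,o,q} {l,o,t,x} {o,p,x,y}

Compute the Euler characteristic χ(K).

n_0=10 n_1=41 n_2=42 n_3=10
χ=+10−41+42−10=1

χ(K)=1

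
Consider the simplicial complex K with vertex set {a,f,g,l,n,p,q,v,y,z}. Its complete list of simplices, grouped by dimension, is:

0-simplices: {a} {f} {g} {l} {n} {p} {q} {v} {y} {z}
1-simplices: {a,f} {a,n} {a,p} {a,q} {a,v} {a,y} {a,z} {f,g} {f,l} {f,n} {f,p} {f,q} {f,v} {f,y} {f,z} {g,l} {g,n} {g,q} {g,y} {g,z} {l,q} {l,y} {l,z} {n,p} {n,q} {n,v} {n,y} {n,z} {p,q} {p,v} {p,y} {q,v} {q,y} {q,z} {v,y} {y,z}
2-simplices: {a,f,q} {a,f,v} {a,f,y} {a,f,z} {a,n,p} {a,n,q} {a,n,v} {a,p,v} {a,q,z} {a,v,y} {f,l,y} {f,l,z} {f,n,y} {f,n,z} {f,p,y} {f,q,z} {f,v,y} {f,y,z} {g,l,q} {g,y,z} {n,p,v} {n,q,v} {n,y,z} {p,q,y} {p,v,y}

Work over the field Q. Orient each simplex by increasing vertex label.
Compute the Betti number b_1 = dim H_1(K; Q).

b_1=6

n_0=10 n_1=36 n_2=25  [Q]
∂1: piv[af,an,ap,aq,av,ay,az,fg,fl] rk=9  ker:fn,fp,fq,fv,fy,fz,gl,gn,gq,gy,gz,lq,ly,lz,np,nq,nv,ny,nz,pq,pv,py,qv,qy,qz,vy,yz
∂2: piv[afq,afv,afy,afz,anp,anq,anv,apv,aqz,avy,fly,flz,fny,fnz,fpy,fyz,glq,gyz,nqv,pqy,pvy] rk=21  ker:fqz,fvy,npv,nyz
b_1=(36−9)−21=6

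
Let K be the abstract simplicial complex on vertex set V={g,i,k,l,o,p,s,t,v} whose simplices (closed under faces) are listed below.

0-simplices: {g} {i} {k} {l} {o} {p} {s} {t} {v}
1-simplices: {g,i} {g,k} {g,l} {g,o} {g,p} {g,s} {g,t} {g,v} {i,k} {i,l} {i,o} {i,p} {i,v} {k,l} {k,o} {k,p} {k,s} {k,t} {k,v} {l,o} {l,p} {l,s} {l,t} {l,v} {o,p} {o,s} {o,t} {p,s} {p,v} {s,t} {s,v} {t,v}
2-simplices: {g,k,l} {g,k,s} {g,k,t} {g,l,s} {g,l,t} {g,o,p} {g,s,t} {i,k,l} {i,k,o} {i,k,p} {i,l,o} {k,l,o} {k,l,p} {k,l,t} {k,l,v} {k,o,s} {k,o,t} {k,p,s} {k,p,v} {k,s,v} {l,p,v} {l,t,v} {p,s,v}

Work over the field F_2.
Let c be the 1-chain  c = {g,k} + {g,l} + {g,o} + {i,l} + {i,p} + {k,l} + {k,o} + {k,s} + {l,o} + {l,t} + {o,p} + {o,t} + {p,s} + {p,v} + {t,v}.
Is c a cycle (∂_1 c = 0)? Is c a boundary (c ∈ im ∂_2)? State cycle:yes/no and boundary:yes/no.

n_0=9 n_1=32 n_2=23  [Z2]
∂1: piv[gi,gk,gl,go,gp,gs,gt,gv] rk=8  ker:ik,il,io,ip,iv,kl,ko,kp,ks,kt,kv,lo,lp,ls,lt,lv,op,os,ot,ps,pv,st,sv,tv
∂2: piv[gkl,gks,gkt,gls,glt,gop,gst,ikl,iko,ikp,ilo,klp,klv,kos,kot,kps,kpv,ksv,ltv] rk=19  ker:klo,klt,lpv,psv
∂1c = {g} + {l} + {o} + {t}

cycle:no boundary:no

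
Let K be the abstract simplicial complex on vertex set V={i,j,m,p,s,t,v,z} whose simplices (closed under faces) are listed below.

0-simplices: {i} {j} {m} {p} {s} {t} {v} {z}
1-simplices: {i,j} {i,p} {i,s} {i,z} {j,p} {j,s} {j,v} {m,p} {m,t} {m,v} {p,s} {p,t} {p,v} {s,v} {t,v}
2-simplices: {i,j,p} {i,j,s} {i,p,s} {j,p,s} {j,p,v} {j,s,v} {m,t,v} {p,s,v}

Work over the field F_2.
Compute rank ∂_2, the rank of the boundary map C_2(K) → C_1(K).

n_0=8 n_1=15 n_2=8  [Z2]
∂1: piv[ij,ip,is,iz,jv,mp,mt] rk=7  ker:jp,js,mv,ps,pt,pv,sv,tv
∂2: piv[ijp,ijs,ips,jpv,jsv,mtv] rk=6  ker:jps,psv
rk∂_2=6

rank∂_2=6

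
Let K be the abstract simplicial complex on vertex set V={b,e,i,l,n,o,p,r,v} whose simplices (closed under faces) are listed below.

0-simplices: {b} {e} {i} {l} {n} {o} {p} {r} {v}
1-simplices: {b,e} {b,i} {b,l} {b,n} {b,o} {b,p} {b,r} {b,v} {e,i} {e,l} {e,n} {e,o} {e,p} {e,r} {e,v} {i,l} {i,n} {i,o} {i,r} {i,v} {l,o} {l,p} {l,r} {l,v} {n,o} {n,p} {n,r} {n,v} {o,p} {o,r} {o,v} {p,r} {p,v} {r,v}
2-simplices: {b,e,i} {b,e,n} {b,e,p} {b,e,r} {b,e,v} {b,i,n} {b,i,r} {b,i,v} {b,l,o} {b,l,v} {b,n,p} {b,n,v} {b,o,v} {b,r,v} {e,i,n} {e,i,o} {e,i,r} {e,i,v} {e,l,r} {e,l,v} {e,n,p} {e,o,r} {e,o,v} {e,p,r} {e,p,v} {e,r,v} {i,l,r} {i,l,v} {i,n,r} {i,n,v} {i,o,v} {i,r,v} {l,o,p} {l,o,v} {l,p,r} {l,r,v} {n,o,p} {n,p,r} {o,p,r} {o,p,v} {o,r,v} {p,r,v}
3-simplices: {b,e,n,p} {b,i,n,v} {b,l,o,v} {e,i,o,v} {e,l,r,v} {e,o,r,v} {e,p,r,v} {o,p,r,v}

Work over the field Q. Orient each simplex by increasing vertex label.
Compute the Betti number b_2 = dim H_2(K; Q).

b_2=8

n_0=9 n_1=34 n_2=42 n_3=8  [Q]
∂1: piv[be,bi,bl,bn,bo,bp,br,bv] rk=8  ker:ei,el,en,eo,ep,er,ev,il,in,io,ir,iv,lo,lp,lr,lv,no,np,nr,nv,op,or,ov,pr,pv,rv
∂2: piv[bei,ben,bep,ber,bev,bin,bir,biv,blo,blv,bnp,bnv,bov,brv,eio,elr,elv,eor,eov,epr,epv,ilr,inr,lop,lpr,nop] rk=26  ker:ein,eir,eiv,enp,erv,ilv,inv,iov,irv,lov,lrv,npr,opr,opv,orv,prv
∂3: piv[benp,binv,blov,eiov,elrv,eorv,eprv,oprv] rk=8
b_2=(42−26)−8=8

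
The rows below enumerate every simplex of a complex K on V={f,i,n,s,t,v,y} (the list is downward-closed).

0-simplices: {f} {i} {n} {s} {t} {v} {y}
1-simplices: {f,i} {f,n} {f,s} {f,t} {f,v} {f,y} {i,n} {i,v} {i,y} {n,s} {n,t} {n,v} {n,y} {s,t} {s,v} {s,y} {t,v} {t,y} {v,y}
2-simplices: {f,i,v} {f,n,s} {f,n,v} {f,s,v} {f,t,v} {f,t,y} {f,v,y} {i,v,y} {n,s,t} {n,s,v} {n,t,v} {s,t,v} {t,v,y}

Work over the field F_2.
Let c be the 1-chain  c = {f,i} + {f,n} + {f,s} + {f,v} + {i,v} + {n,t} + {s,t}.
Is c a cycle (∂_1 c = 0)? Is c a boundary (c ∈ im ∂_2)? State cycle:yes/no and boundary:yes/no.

n_0=7 n_1=19 n_2=13  [Z2]
∂1: piv[fi,fn,fs,ft,fv,fy] rk=6  ker:in,iv,iy,ns,nt,nv,ny,st,sv,sy,tv,ty,vy
∂2: piv[fiv,fns,fnv,fsv,ftv,fty,fvy,ivy,nst,ntv] rk=10  ker:nsv,stv,tvy
∂1c = 0
c vs im∂2: reduces to 0 ⇒ boundary

cycle:yes boundary:yes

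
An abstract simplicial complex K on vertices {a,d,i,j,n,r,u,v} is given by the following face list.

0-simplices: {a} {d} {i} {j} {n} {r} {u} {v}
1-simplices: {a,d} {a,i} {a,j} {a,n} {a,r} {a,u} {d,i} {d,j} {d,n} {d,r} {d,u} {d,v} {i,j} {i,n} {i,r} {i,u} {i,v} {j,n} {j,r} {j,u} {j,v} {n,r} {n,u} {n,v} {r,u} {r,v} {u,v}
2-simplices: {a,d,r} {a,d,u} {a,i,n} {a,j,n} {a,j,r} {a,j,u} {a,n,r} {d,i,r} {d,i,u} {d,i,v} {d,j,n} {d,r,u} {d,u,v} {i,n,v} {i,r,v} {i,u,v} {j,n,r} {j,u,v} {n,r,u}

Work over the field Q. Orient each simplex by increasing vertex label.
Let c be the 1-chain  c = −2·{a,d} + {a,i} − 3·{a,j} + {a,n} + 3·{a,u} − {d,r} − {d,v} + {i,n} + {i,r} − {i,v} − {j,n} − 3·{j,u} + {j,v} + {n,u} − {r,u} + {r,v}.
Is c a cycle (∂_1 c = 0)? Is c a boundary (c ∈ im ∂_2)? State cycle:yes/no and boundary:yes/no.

cycle:yes boundary:yes

n_0=8 n_1=27 n_2=19  [Q]
∂1: piv[ad,ai,aj,an,ar,au,dv] rk=7  ker:di,dj,dn,dr,du,ij,in,ir,iu,iv,jn,jr,ju,jv,nr,nu,nv,ru,rv,uv
∂2: piv[adr,adu,ain,ajn,ajr,aju,anr,dir,diu,div,djn,dru,duv,inv,irv,juv,nru] rk=17  ker:iuv,jnr
∂1c = 0
c vs im∂2: reduces to 0 ⇒ boundary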